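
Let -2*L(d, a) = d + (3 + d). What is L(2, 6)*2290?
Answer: -8015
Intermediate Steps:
L(d, a) = -3/2 - d (L(d, a) = -(d + (3 + d))/2 = -(3 + 2*d)/2 = -3/2 - d)
L(2, 6)*2290 = (-3/2 - 1*2)*2290 = (-3/2 - 2)*2290 = -7/2*2290 = -8015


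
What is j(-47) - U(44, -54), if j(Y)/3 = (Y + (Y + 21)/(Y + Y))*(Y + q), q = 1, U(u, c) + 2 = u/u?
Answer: 303095/47 ≈ 6448.8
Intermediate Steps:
U(u, c) = -1 (U(u, c) = -2 + u/u = -2 + 1 = -1)
j(Y) = 3*(1 + Y)*(Y + (21 + Y)/(2*Y)) (j(Y) = 3*((Y + (Y + 21)/(Y + Y))*(Y + 1)) = 3*((Y + (21 + Y)/((2*Y)))*(1 + Y)) = 3*((Y + (21 + Y)*(1/(2*Y)))*(1 + Y)) = 3*((Y + (21 + Y)/(2*Y))*(1 + Y)) = 3*((1 + Y)*(Y + (21 + Y)/(2*Y))) = 3*(1 + Y)*(Y + (21 + Y)/(2*Y)))
j(-47) - U(44, -54) = (33 + 3*(-47)² + (9/2)*(-47) + (63/2)/(-47)) - 1*(-1) = (33 + 3*2209 - 423/2 + (63/2)*(-1/47)) + 1 = (33 + 6627 - 423/2 - 63/94) + 1 = 303048/47 + 1 = 303095/47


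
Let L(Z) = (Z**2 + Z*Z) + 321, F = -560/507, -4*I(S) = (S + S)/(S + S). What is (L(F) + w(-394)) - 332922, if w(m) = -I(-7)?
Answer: -341976251947/1028196 ≈ -3.3260e+5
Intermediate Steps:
I(S) = -1/4 (I(S) = -(S + S)/(4*(S + S)) = -2*S/(4*(2*S)) = -2*S*1/(2*S)/4 = -1/4*1 = -1/4)
w(m) = 1/4 (w(m) = -1*(-1/4) = 1/4)
F = -560/507 (F = -560*1/507 = -560/507 ≈ -1.1045)
L(Z) = 321 + 2*Z**2 (L(Z) = (Z**2 + Z**2) + 321 = 2*Z**2 + 321 = 321 + 2*Z**2)
(L(F) + w(-394)) - 332922 = ((321 + 2*(-560/507)**2) + 1/4) - 332922 = ((321 + 2*(313600/257049)) + 1/4) - 332922 = ((321 + 627200/257049) + 1/4) - 332922 = (83139929/257049 + 1/4) - 332922 = 332816765/1028196 - 332922 = -341976251947/1028196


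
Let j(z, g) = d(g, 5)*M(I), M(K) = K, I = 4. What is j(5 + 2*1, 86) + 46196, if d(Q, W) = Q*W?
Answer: 47916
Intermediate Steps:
j(z, g) = 20*g (j(z, g) = (g*5)*4 = (5*g)*4 = 20*g)
j(5 + 2*1, 86) + 46196 = 20*86 + 46196 = 1720 + 46196 = 47916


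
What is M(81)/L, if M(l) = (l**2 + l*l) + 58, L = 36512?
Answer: 3295/9128 ≈ 0.36098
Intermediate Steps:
M(l) = 58 + 2*l**2 (M(l) = (l**2 + l**2) + 58 = 2*l**2 + 58 = 58 + 2*l**2)
M(81)/L = (58 + 2*81**2)/36512 = (58 + 2*6561)*(1/36512) = (58 + 13122)*(1/36512) = 13180*(1/36512) = 3295/9128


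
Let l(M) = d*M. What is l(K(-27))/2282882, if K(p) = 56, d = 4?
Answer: 16/163063 ≈ 9.8122e-5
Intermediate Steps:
l(M) = 4*M
l(K(-27))/2282882 = (4*56)/2282882 = 224*(1/2282882) = 16/163063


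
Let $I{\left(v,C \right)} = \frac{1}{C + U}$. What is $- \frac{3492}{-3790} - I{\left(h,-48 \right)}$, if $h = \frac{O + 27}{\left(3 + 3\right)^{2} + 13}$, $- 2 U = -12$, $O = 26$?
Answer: $\frac{75227}{79590} \approx 0.94518$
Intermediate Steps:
$U = 6$ ($U = \left(- \frac{1}{2}\right) \left(-12\right) = 6$)
$h = \frac{53}{49}$ ($h = \frac{26 + 27}{\left(3 + 3\right)^{2} + 13} = \frac{53}{6^{2} + 13} = \frac{53}{36 + 13} = \frac{53}{49} \approx 1.0816$)
$I{\left(v,C \right)} = \frac{1}{6 + C}$ ($I{\left(v,C \right)} = \frac{1}{C + 6} = \frac{1}{6 + C}$)
$- \frac{3492}{-3790} - I{\left(h,-48 \right)} = - \frac{3492}{-3790} - \frac{1}{6 - 48} = \left(-3492\right) \left(- \frac{1}{3790}\right) - \frac{1}{-42} = \frac{1746}{1895} - - \frac{1}{42} = \frac{1746}{1895} + \frac{1}{42} = \frac{75227}{79590}$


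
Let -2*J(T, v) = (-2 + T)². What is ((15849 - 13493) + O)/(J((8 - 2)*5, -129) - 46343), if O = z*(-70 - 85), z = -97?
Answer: -17391/46735 ≈ -0.37212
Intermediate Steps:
J(T, v) = -(-2 + T)²/2
O = 15035 (O = -97*(-70 - 85) = -97*(-155) = 15035)
((15849 - 13493) + O)/(J((8 - 2)*5, -129) - 46343) = ((15849 - 13493) + 15035)/(-(-2 + (8 - 2)*5)²/2 - 46343) = (2356 + 15035)/(-(-2 + 6*5)²/2 - 46343) = 17391/(-(-2 + 30)²/2 - 46343) = 17391/(-½*28² - 46343) = 17391/(-½*784 - 46343) = 17391/(-392 - 46343) = 17391/(-46735) = 17391*(-1/46735) = -17391/46735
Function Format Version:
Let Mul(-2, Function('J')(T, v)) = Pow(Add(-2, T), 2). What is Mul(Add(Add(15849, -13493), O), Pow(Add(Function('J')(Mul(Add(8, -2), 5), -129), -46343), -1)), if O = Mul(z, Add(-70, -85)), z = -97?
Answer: Rational(-17391, 46735) ≈ -0.37212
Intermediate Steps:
Function('J')(T, v) = Mul(Rational(-1, 2), Pow(Add(-2, T), 2))
O = 15035 (O = Mul(-97, Add(-70, -85)) = Mul(-97, -155) = 15035)
Mul(Add(Add(15849, -13493), O), Pow(Add(Function('J')(Mul(Add(8, -2), 5), -129), -46343), -1)) = Mul(Add(Add(15849, -13493), 15035), Pow(Add(Mul(Rational(-1, 2), Pow(Add(-2, Mul(Add(8, -2), 5)), 2)), -46343), -1)) = Mul(Add(2356, 15035), Pow(Add(Mul(Rational(-1, 2), Pow(Add(-2, Mul(6, 5)), 2)), -46343), -1)) = Mul(17391, Pow(Add(Mul(Rational(-1, 2), Pow(Add(-2, 30), 2)), -46343), -1)) = Mul(17391, Pow(Add(Mul(Rational(-1, 2), Pow(28, 2)), -46343), -1)) = Mul(17391, Pow(Add(Mul(Rational(-1, 2), 784), -46343), -1)) = Mul(17391, Pow(Add(-392, -46343), -1)) = Mul(17391, Pow(-46735, -1)) = Mul(17391, Rational(-1, 46735)) = Rational(-17391, 46735)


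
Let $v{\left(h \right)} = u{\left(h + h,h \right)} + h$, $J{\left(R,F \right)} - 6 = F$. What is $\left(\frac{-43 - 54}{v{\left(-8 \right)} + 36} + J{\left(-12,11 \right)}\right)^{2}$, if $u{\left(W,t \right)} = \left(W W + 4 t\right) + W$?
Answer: $\frac{15327225}{55696} \approx 275.19$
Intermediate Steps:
$J{\left(R,F \right)} = 6 + F$
$u{\left(W,t \right)} = W + W^{2} + 4 t$ ($u{\left(W,t \right)} = \left(W^{2} + 4 t\right) + W = W + W^{2} + 4 t$)
$v{\left(h \right)} = 4 h^{2} + 7 h$ ($v{\left(h \right)} = \left(\left(h + h\right) + \left(h + h\right)^{2} + 4 h\right) + h = \left(2 h + \left(2 h\right)^{2} + 4 h\right) + h = \left(2 h + 4 h^{2} + 4 h\right) + h = \left(4 h^{2} + 6 h\right) + h = 4 h^{2} + 7 h$)
$\left(\frac{-43 - 54}{v{\left(-8 \right)} + 36} + J{\left(-12,11 \right)}\right)^{2} = \left(\frac{-43 - 54}{- 8 \left(7 + 4 \left(-8\right)\right) + 36} + \left(6 + 11\right)\right)^{2} = \left(- \frac{97}{- 8 \left(7 - 32\right) + 36} + 17\right)^{2} = \left(- \frac{97}{\left(-8\right) \left(-25\right) + 36} + 17\right)^{2} = \left(- \frac{97}{200 + 36} + 17\right)^{2} = \left(- \frac{97}{236} + 17\right)^{2} = \left(\frac{3915}{236}\right)^{2} = \frac{15327225}{55696}$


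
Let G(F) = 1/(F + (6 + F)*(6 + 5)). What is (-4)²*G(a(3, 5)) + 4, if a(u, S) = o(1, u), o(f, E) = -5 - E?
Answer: 52/15 ≈ 3.4667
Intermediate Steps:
a(u, S) = -5 - u
G(F) = 1/(66 + 12*F) (G(F) = 1/(F + (6 + F)*11) = 1/(F + (66 + 11*F)) = 1/(66 + 12*F))
(-4)²*G(a(3, 5)) + 4 = (-4)²*(1/(6*(11 + 2*(-5 - 1*3)))) + 4 = 16*(1/(6*(11 + 2*(-5 - 3)))) + 4 = 16*(1/(6*(11 + 2*(-8)))) + 4 = 16*(1/(6*(11 - 16))) + 4 = 16*((⅙)/(-5)) + 4 = 16*((⅙)*(-⅕)) + 4 = 16*(-1/30) + 4 = -8/15 + 4 = 52/15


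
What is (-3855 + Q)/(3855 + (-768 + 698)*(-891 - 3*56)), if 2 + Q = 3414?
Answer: -443/77985 ≈ -0.0056806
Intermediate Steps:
Q = 3412 (Q = -2 + 3414 = 3412)
(-3855 + Q)/(3855 + (-768 + 698)*(-891 - 3*56)) = (-3855 + 3412)/(3855 + (-768 + 698)*(-891 - 3*56)) = -443/(3855 - 70*(-891 - 168)) = -443/(3855 - 70*(-1059)) = -443/(3855 + 74130) = -443/77985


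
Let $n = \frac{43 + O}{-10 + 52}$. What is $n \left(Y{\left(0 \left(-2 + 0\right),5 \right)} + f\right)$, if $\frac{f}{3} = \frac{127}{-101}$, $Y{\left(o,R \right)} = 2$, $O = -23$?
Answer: $- \frac{1790}{2121} \approx -0.84394$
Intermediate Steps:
$n = \frac{10}{21}$ ($n = \frac{43 - 23}{-10 + 52} = \frac{20}{42} = 20 \cdot \frac{1}{42} = \frac{10}{21} \approx 0.47619$)
$f = - \frac{381}{101}$ ($f = 3 \frac{127}{-101} = 3 \cdot 127 \left(- \frac{1}{101}\right) = 3 \left(- \frac{127}{101}\right) = - \frac{381}{101} \approx -3.7723$)
$n \left(Y{\left(0 \left(-2 + 0\right),5 \right)} + f\right) = \frac{10 \left(2 - \frac{381}{101}\right)}{21} = \frac{10}{21} \left(- \frac{179}{101}\right) = - \frac{1790}{2121}$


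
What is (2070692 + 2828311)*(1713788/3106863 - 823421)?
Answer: -4177632196820179535/1035621 ≈ -4.0339e+12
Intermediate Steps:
(2070692 + 2828311)*(1713788/3106863 - 823421) = 4899003*(1713788*(1/3106863) - 823421) = 4899003*(1713788/3106863 - 823421) = 4899003*(-2558254524535/3106863) = -4177632196820179535/1035621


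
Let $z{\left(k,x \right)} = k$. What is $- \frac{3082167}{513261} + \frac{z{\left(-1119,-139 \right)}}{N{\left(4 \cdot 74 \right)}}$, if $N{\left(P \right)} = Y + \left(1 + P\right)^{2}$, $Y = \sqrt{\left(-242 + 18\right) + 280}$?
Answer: $- \frac{2670274668057634}{443732818626125} + \frac{2238 \sqrt{14}}{7780827625} \approx -6.0178$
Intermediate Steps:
$Y = 2 \sqrt{14}$ ($Y = \sqrt{-224 + 280} = \sqrt{56} = 2 \sqrt{14} \approx 7.4833$)
$N{\left(P \right)} = \left(1 + P\right)^{2} + 2 \sqrt{14}$ ($N{\left(P \right)} = 2 \sqrt{14} + \left(1 + P\right)^{2} = \left(1 + P\right)^{2} + 2 \sqrt{14}$)
$- \frac{3082167}{513261} + \frac{z{\left(-1119,-139 \right)}}{N{\left(4 \cdot 74 \right)}} = - \frac{3082167}{513261} - \frac{1119}{\left(1 + 4 \cdot 74\right)^{2} + 2 \sqrt{14}} = \left(-3082167\right) \frac{1}{513261} - \frac{1119}{\left(1 + 296\right)^{2} + 2 \sqrt{14}} = - \frac{342463}{57029} - \frac{1119}{297^{2} + 2 \sqrt{14}} = - \frac{342463}{57029} - \frac{1119}{88209 + 2 \sqrt{14}}$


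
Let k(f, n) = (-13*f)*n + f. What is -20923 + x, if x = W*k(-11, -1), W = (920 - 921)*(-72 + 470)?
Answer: 40369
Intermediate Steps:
k(f, n) = f - 13*f*n (k(f, n) = -13*f*n + f = f - 13*f*n)
W = -398 (W = -1*398 = -398)
x = 61292 (x = -(-4378)*(1 - 13*(-1)) = -(-4378)*(1 + 13) = -(-4378)*14 = -398*(-154) = 61292)
-20923 + x = -20923 + 61292 = 40369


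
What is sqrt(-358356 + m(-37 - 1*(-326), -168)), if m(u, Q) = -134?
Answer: I*sqrt(358490) ≈ 598.74*I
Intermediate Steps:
sqrt(-358356 + m(-37 - 1*(-326), -168)) = sqrt(-358356 - 134) = sqrt(-358490) = I*sqrt(358490)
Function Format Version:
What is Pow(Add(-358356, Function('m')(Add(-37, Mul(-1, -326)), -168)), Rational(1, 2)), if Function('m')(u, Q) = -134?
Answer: Mul(I, Pow(358490, Rational(1, 2))) ≈ Mul(598.74, I)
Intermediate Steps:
Pow(Add(-358356, Function('m')(Add(-37, Mul(-1, -326)), -168)), Rational(1, 2)) = Pow(Add(-358356, -134), Rational(1, 2)) = Pow(-358490, Rational(1, 2)) = Mul(I, Pow(358490, Rational(1, 2)))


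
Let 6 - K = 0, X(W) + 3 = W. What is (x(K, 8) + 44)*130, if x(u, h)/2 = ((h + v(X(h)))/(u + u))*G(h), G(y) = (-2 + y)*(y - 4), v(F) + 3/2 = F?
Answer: 11700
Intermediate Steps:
X(W) = -3 + W
v(F) = -3/2 + F
K = 6 (K = 6 - 1*0 = 6 + 0 = 6)
G(y) = (-4 + y)*(-2 + y) (G(y) = (-2 + y)*(-4 + y) = (-4 + y)*(-2 + y))
x(u, h) = (-9/2 + 2*h)*(8 + h² - 6*h)/u (x(u, h) = 2*(((h + (-3/2 + (-3 + h)))/(u + u))*(8 + h² - 6*h)) = 2*(((h + (-9/2 + h))/((2*u)))*(8 + h² - 6*h)) = 2*(((-9/2 + 2*h)*(1/(2*u)))*(8 + h² - 6*h)) = 2*(((-9/2 + 2*h)/(2*u))*(8 + h² - 6*h)) = 2*((-9/2 + 2*h)*(8 + h² - 6*h)/(2*u)) = (-9/2 + 2*h)*(8 + h² - 6*h)/u)
(x(K, 8) + 44)*130 = ((½)*(-9 + 4*8)*(8 + 8² - 6*8)/6 + 44)*130 = ((½)*(⅙)*(-9 + 32)*(8 + 64 - 48) + 44)*130 = ((½)*(⅙)*23*24 + 44)*130 = (46 + 44)*130 = 90*130 = 11700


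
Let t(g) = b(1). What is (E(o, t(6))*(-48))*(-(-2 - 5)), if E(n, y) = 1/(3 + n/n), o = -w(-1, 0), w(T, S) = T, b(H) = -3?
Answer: -84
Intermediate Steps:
t(g) = -3
o = 1 (o = -1*(-1) = 1)
E(n, y) = 1/4 (E(n, y) = 1/(3 + 1) = 1/4)
(E(o, t(6))*(-48))*(-(-2 - 5)) = ((1/4)*(-48))*(-(-2 - 5)) = -(-12)*(-7) = -12*7 = -84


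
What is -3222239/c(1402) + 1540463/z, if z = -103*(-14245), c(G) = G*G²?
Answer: 4240444427142939/4043372184885880 ≈ 1.0487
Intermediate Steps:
c(G) = G³
z = 1467235
-3222239/c(1402) + 1540463/z = -3222239/(1402³) + 1540463/1467235 = -3222239/2755776808 + 1540463*(1/1467235) = -3222239*1/2755776808 + 1540463/1467235 = -3222239/2755776808 + 1540463/1467235 = 4240444427142939/4043372184885880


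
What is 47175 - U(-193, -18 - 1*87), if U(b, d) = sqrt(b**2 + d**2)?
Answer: 47175 - sqrt(48274) ≈ 46955.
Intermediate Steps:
47175 - U(-193, -18 - 1*87) = 47175 - sqrt((-193)**2 + (-18 - 1*87)**2) = 47175 - sqrt(37249 + (-18 - 87)**2) = 47175 - sqrt(37249 + (-105)**2) = 47175 - sqrt(37249 + 11025) = 47175 - sqrt(48274)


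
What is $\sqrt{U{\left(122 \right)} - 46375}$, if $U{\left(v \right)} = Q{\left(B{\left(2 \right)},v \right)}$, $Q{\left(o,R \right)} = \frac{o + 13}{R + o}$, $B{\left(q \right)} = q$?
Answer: $\frac{i \sqrt{178265035}}{62} \approx 215.35 i$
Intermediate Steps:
$Q{\left(o,R \right)} = \frac{13 + o}{R + o}$
$U{\left(v \right)} = \frac{15}{2 + v}$ ($U{\left(v \right)} = \frac{13 + 2}{v + 2} = \frac{1}{2 + v} 15 = \frac{15}{2 + v}$)
$\sqrt{U{\left(122 \right)} - 46375} = \sqrt{\frac{15}{2 + 122} - 46375} = \sqrt{\frac{15}{124} - 46375} = \sqrt{- \frac{5750485}{124}} = \frac{i \sqrt{178265035}}{62}$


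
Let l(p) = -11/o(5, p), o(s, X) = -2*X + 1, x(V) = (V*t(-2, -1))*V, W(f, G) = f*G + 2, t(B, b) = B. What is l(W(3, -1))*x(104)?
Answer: 237952/3 ≈ 79317.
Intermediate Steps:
W(f, G) = 2 + G*f (W(f, G) = G*f + 2 = 2 + G*f)
x(V) = -2*V² (x(V) = (V*(-2))*V = (-2*V)*V = -2*V²)
o(s, X) = 1 - 2*X
l(p) = -11/(1 - 2*p)
l(W(3, -1))*x(104) = (11/(-1 + 2*(2 - 1*3)))*(-2*104²) = (11/(-1 + 2*(2 - 3)))*(-2*10816) = (11/(-1 + 2*(-1)))*(-21632) = (11/(-1 - 2))*(-21632) = (11/(-3))*(-21632) = (11*(-⅓))*(-21632) = -11/3*(-21632) = 237952/3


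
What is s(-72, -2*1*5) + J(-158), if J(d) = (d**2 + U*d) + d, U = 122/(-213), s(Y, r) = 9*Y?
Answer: 5164930/213 ≈ 24249.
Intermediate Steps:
U = -122/213 (U = 122*(-1/213) = -122/213 ≈ -0.57277)
J(d) = d**2 + 91*d/213 (J(d) = (d**2 - 122*d/213) + d = d**2 + 91*d/213)
s(-72, -2*1*5) + J(-158) = 9*(-72) + (1/213)*(-158)*(91 + 213*(-158)) = -648 + (1/213)*(-158)*(91 - 33654) = -648 + (1/213)*(-158)*(-33563) = -648 + 5302954/213 = 5164930/213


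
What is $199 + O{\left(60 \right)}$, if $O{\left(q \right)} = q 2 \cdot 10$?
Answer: $1399$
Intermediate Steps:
$O{\left(q \right)} = 20 q$ ($O{\left(q \right)} = 2 q 10 = 20 q$)
$199 + O{\left(60 \right)} = 199 + 20 \cdot 60 = 199 + 1200 = 1399$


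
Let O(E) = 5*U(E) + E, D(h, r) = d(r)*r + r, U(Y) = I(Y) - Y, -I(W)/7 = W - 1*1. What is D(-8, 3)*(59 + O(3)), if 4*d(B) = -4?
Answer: 0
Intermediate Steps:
I(W) = 7 - 7*W (I(W) = -7*(W - 1*1) = -7*(W - 1) = -7*(-1 + W) = 7 - 7*W)
U(Y) = 7 - 8*Y (U(Y) = (7 - 7*Y) - Y = 7 - 8*Y)
d(B) = -1 (d(B) = (¼)*(-4) = -1)
D(h, r) = 0 (D(h, r) = -r + r = 0)
O(E) = 35 - 39*E (O(E) = 5*(7 - 8*E) + E = (35 - 40*E) + E = 35 - 39*E)
D(-8, 3)*(59 + O(3)) = 0*(59 + (35 - 39*3)) = 0*(59 + (35 - 117)) = 0*(59 - 82) = 0*(-23) = 0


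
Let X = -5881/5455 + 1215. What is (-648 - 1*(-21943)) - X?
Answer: 109542281/5455 ≈ 20081.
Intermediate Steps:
X = 6621944/5455 (X = -5881*1/5455 + 1215 = -5881/5455 + 1215 = 6621944/5455 ≈ 1213.9)
(-648 - 1*(-21943)) - X = (-648 - 1*(-21943)) - 1*6621944/5455 = (-648 + 21943) - 6621944/5455 = 21295 - 6621944/5455 = 109542281/5455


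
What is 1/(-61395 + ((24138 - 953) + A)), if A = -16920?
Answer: -1/55130 ≈ -1.8139e-5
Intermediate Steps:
1/(-61395 + ((24138 - 953) + A)) = 1/(-61395 + ((24138 - 953) - 16920)) = 1/(-61395 + (23185 - 16920)) = 1/(-61395 + 6265) = 1/(-55130) = -1/55130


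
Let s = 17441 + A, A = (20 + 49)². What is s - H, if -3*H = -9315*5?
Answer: 6677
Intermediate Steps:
A = 4761 (A = 69² = 4761)
H = 15525 (H = -(-3105)*5 = -⅓*(-46575) = 15525)
s = 22202 (s = 17441 + 4761 = 22202)
s - H = 22202 - 1*15525 = 22202 - 15525 = 6677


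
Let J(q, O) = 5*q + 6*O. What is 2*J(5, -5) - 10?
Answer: -20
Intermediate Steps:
2*J(5, -5) - 10 = 2*(5*5 + 6*(-5)) - 10 = 2*(25 - 30) - 10 = 2*(-5) - 10 = -10 - 10 = -20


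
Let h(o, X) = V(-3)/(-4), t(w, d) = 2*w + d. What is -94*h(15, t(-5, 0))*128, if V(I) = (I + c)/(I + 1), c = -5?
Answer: 12032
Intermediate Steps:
t(w, d) = d + 2*w
V(I) = (-5 + I)/(1 + I) (V(I) = (I - 5)/(I + 1) = (-5 + I)/(1 + I))
h(o, X) = -1 (h(o, X) = ((-5 - 3)/(1 - 3))/(-4) = (-8/(-2))*(-¼) = -½*(-8)*(-¼) = 4*(-¼) = -1)
-94*h(15, t(-5, 0))*128 = -94*(-1)*128 = 94*128 = 12032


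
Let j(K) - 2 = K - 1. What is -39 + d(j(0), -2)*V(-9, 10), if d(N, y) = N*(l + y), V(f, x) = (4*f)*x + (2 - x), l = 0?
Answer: 697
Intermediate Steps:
j(K) = 1 + K (j(K) = 2 + (K - 1) = 2 + (-1 + K) = 1 + K)
V(f, x) = 2 - x + 4*f*x (V(f, x) = 4*f*x + (2 - x) = 2 - x + 4*f*x)
d(N, y) = N*y (d(N, y) = N*(0 + y) = N*y)
-39 + d(j(0), -2)*V(-9, 10) = -39 + ((1 + 0)*(-2))*(2 - 1*10 + 4*(-9)*10) = -39 + (1*(-2))*(2 - 10 - 360) = -39 - 2*(-368) = -39 + 736 = 697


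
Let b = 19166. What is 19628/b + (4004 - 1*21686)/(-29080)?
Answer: 32488409/19905260 ≈ 1.6322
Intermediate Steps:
19628/b + (4004 - 1*21686)/(-29080) = 19628/19166 + (4004 - 1*21686)/(-29080) = 19628*(1/19166) + (4004 - 21686)*(-1/29080) = 1402/1369 - 17682*(-1/29080) = 1402/1369 + 8841/14540 = 32488409/19905260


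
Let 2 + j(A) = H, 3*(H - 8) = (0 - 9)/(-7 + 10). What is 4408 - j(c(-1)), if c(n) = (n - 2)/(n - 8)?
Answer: 4403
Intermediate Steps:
H = 7 (H = 8 + ((0 - 9)/(-7 + 10))/3 = 8 + (-9/3)/3 = 8 + (-9*1/3)/3 = 8 + (1/3)*(-3) = 8 - 1 = 7)
c(n) = (-2 + n)/(-8 + n)
j(A) = 5 (j(A) = -2 + 7 = 5)
4408 - j(c(-1)) = 4408 - 1*5 = 4408 - 5 = 4403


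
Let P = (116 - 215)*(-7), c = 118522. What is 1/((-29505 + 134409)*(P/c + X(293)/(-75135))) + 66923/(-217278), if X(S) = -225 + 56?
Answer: -14006495828824121/45649200560491116 ≈ -0.30683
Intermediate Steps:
X(S) = -169
P = 693 (P = -99*(-7) = 693)
1/((-29505 + 134409)*(P/c + X(293)/(-75135))) + 66923/(-217278) = 1/((-29505 + 134409)*(693/118522 - 169/(-75135))) + 66923/(-217278) = 1/(104904*(693*(1/118522) - 169*(-1/75135))) + 66923*(-1/217278) = 1/(104904*(693/118522 + 169/75135)) - 66923/217278 = 1/(104904*(72098773/8905150470)) - 66923/217278 = (1/104904)*(8905150470/72098773) - 66923/217278 = 1484191745/1260574947132 - 66923/217278 = -14006495828824121/45649200560491116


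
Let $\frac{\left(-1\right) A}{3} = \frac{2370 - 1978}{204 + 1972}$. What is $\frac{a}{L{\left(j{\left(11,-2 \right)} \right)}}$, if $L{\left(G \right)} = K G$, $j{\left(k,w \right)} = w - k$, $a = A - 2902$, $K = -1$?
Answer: $- \frac{789491}{3536} \approx -223.27$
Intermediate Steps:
$A = - \frac{147}{272}$ ($A = - 3 \frac{2370 - 1978}{204 + 1972} = - 3 \cdot \frac{392}{2176} = - 3 \cdot 392 \cdot \frac{1}{2176} = \left(-3\right) \frac{49}{272} = - \frac{147}{272} \approx -0.54044$)
$a = - \frac{789491}{272}$ ($a = - \frac{147}{272} - 2902 = - \frac{789491}{272} \approx -2902.5$)
$L{\left(G \right)} = - G$
$\frac{a}{L{\left(j{\left(11,-2 \right)} \right)}} = - \frac{789491}{272 \left(- (-2 - 11)\right)} = - \frac{789491}{272 \left(\left(-1\right) \left(-13\right)\right)} = - \frac{789491}{272 \cdot 13} = \left(- \frac{789491}{272}\right) \frac{1}{13} = - \frac{789491}{3536}$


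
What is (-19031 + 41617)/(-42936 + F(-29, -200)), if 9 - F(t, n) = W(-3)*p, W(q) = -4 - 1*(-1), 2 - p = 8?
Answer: -22586/42945 ≈ -0.52593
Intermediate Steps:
p = -6 (p = 2 - 1*8 = 2 - 8 = -6)
W(q) = -3 (W(q) = -4 + 1 = -3)
F(t, n) = -9 (F(t, n) = 9 - (-3)*(-6) = 9 - 1*18 = 9 - 18 = -9)
(-19031 + 41617)/(-42936 + F(-29, -200)) = (-19031 + 41617)/(-42936 - 9) = 22586/(-42945) = 22586*(-1/42945) = -22586/42945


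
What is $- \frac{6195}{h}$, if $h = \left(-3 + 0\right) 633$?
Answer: $\frac{2065}{633} \approx 3.2622$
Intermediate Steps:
$h = -1899$ ($h = \left(-3\right) 633 = -1899$)
$- \frac{6195}{h} = - \frac{6195}{-1899} = \left(-6195\right) \left(- \frac{1}{1899}\right) = \frac{2065}{633}$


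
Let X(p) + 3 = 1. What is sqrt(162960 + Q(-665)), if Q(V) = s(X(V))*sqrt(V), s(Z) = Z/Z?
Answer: sqrt(162960 + I*sqrt(665)) ≈ 403.68 + 0.032*I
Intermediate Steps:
X(p) = -2 (X(p) = -3 + 1 = -2)
s(Z) = 1
Q(V) = sqrt(V) (Q(V) = 1*sqrt(V) = sqrt(V))
sqrt(162960 + Q(-665)) = sqrt(162960 + sqrt(-665)) = sqrt(162960 + I*sqrt(665))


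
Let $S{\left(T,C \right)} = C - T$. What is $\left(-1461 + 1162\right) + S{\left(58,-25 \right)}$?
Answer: $-382$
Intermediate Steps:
$\left(-1461 + 1162\right) + S{\left(58,-25 \right)} = \left(-1461 + 1162\right) - 83 = -299 - 83 = -382$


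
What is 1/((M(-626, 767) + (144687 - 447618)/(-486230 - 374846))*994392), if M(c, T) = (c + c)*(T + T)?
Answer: -215269/411120112958301726 ≈ -5.2362e-13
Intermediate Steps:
M(c, T) = 4*T*c (M(c, T) = (2*c)*(2*T) = 4*T*c)
1/((M(-626, 767) + (144687 - 447618)/(-486230 - 374846))*994392) = 1/((4*767*(-626) + (144687 - 447618)/(-486230 - 374846))*994392) = (1/994392)/(-1920568 - 302931/(-861076)) = (1/994392)/(-1920568 - 302931*(-1/861076)) = (1/994392)/(-1920568 + 302931/861076) = (1/994392)/(-1653754708237/861076) = -861076/1653754708237*1/994392 = -215269/411120112958301726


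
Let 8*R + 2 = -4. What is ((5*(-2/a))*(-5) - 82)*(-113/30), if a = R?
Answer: 25199/45 ≈ 559.98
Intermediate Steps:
R = -¾ (R = -¼ + (⅛)*(-4) = -¼ - ½ = -¾ ≈ -0.75000)
a = -¾ ≈ -0.75000
((5*(-2/a))*(-5) - 82)*(-113/30) = ((5*(-2/(-¾)))*(-5) - 82)*(-113/30) = ((5*(-2*(-4/3)))*(-5) - 82)*(-113*1/30) = ((5*(8/3))*(-5) - 82)*(-113/30) = ((40/3)*(-5) - 82)*(-113/30) = (-200/3 - 82)*(-113/30) = -446/3*(-113/30) = 25199/45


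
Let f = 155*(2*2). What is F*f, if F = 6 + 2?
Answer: 4960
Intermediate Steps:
f = 620 (f = 155*4 = 620)
F = 8
F*f = 8*620 = 4960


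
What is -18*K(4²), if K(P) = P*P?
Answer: -4608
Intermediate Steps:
K(P) = P²
-18*K(4²) = -18*(4²)² = -18*16² = -18*256 = -4608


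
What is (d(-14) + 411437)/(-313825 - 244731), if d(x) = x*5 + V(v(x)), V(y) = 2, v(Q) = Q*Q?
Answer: -411369/558556 ≈ -0.73649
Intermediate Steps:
v(Q) = Q²
d(x) = 2 + 5*x (d(x) = x*5 + 2 = 5*x + 2 = 2 + 5*x)
(d(-14) + 411437)/(-313825 - 244731) = ((2 + 5*(-14)) + 411437)/(-313825 - 244731) = ((2 - 70) + 411437)/(-558556) = (-68 + 411437)*(-1/558556) = 411369*(-1/558556) = -411369/558556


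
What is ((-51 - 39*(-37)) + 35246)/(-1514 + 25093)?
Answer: 36638/23579 ≈ 1.5538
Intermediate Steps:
((-51 - 39*(-37)) + 35246)/(-1514 + 25093) = ((-51 + 1443) + 35246)/23579 = (1392 + 35246)*(1/23579) = 36638*(1/23579) = 36638/23579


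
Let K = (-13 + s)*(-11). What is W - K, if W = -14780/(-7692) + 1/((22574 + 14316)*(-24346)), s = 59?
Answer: 877227290286097/1727092336620 ≈ 507.92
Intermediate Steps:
K = -506 (K = (-13 + 59)*(-11) = 46*(-11) = -506)
W = 3318567956377/1727092336620 (W = -14780*(-1/7692) - 1/24346/36890 = 3695/1923 + (1/36890)*(-1/24346) = 3695/1923 - 1/898123940 = 3318567956377/1727092336620 ≈ 1.9215)
W - K = 3318567956377/1727092336620 - 1*(-506) = 3318567956377/1727092336620 + 506 = 877227290286097/1727092336620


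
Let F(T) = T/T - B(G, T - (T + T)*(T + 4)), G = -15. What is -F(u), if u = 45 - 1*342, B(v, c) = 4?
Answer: 3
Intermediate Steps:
u = -297 (u = 45 - 342 = -297)
F(T) = -3 (F(T) = T/T - 1*4 = 1 - 4 = -3)
-F(u) = -1*(-3) = 3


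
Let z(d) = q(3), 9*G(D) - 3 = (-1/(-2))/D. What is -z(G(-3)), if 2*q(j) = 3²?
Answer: -9/2 ≈ -4.5000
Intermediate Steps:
G(D) = ⅓ + 1/(18*D) (G(D) = ⅓ + ((-1/(-2))/D)/9 = ⅓ + ((-1*(-½))/D)/9 = ⅓ + (1/(2*D))/9 = ⅓ + 1/(18*D))
q(j) = 9/2 (q(j) = (½)*3² = (½)*9 = 9/2)
z(d) = 9/2
-z(G(-3)) = -1*9/2 = -9/2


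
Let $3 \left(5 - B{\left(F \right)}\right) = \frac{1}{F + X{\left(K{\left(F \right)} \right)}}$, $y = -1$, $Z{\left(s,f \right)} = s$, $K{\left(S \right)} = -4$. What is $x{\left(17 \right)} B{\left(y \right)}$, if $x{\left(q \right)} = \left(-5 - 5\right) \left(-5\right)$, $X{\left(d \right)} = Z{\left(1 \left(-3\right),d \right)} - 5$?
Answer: $\frac{6800}{27} \approx 251.85$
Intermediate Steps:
$X{\left(d \right)} = -8$ ($X{\left(d \right)} = 1 \left(-3\right) - 5 = -3 - 5 = -8$)
$x{\left(q \right)} = 50$ ($x{\left(q \right)} = \left(-10\right) \left(-5\right) = 50$)
$B{\left(F \right)} = 5 - \frac{1}{3 \left(-8 + F\right)}$ ($B{\left(F \right)} = 5 - \frac{1}{3 \left(F - 8\right)} = 5 - \frac{1}{3 \left(-8 + F\right)}$)
$x{\left(17 \right)} B{\left(y \right)} = 50 \frac{-121 + 15 \left(-1\right)}{3 \left(-8 - 1\right)} = 50 \frac{-121 - 15}{3 \left(-9\right)} = 50 \cdot \frac{1}{3} \left(- \frac{1}{9}\right) \left(-136\right) = 50 \cdot \frac{136}{27} = \frac{6800}{27}$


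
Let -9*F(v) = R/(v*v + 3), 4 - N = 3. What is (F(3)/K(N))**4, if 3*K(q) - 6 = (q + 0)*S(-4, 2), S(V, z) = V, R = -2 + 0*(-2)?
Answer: 1/1679616 ≈ 5.9537e-7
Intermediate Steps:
R = -2 (R = -2 + 0 = -2)
N = 1 (N = 4 - 1*3 = 4 - 3 = 1)
F(v) = 2/(9*(3 + v**2)) (F(v) = -(-2)/(9*(v*v + 3)) = -(-2)/(9*(v**2 + 3)) = -(-2)/(9*(3 + v**2)) = 2/(9*(3 + v**2)))
K(q) = 2 - 4*q/3 (K(q) = 2 + ((q + 0)*(-4))/3 = 2 + (q*(-4))/3 = 2 + (-4*q)/3 = 2 - 4*q/3)
(F(3)/K(N))**4 = ((2/(9*(3 + 3**2)))/(2 - 4/3*1))**4 = ((2/(9*(3 + 9)))/(2 - 4/3))**4 = (((2/9)/12)/(2/3))**4 = (((2/9)*(1/12))*(3/2))**4 = ((1/54)*(3/2))**4 = (1/36)**4 = 1/1679616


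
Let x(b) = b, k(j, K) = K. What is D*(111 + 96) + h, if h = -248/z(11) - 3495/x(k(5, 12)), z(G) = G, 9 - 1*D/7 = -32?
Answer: 2600189/44 ≈ 59095.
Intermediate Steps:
D = 287 (D = 63 - 7*(-32) = 63 + 224 = 287)
h = -13807/44 (h = -248/11 - 3495/12 = -248*1/11 - 3495*1/12 = -248/11 - 1165/4 = -13807/44 ≈ -313.80)
D*(111 + 96) + h = 287*(111 + 96) - 13807/44 = 287*207 - 13807/44 = 59409 - 13807/44 = 2600189/44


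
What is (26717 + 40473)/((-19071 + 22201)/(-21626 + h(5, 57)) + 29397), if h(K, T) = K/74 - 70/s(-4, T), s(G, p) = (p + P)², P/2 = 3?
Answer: 60966970577470/26674165948821 ≈ 2.2856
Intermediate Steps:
P = 6 (P = 2*3 = 6)
s(G, p) = (6 + p)² (s(G, p) = (p + 6)² = (6 + p)²)
h(K, T) = -70/(6 + T)² + K/74 (h(K, T) = K/74 - 70/(6 + T)² = -70/(6 + T)² + K/74)
(26717 + 40473)/((-19071 + 22201)/(-21626 + h(5, 57)) + 29397) = (26717 + 40473)/((-19071 + 22201)/(-21626 + (-70/(6 + 57)² + (1/74)*5)) + 29397) = 67190/(3130/(-21626 + (-70/63² + 5/74)) + 29397) = 67190/(3130/(-21626 + (-70*1/3969 + 5/74)) + 29397) = 67190/(3130/(-21626 + (-10/567 + 5/74)) + 29397) = 67190/(3130/(-21626 + 2095/41958) + 29397) = 67190/(3130/(-907381613/41958) + 29397) = 67190/(3130*(-41958/907381613) + 29397) = 67190/(-131328540/907381613 + 29397) = 67190/(26674165948821/907381613) = 67190*(907381613/26674165948821) = 60966970577470/26674165948821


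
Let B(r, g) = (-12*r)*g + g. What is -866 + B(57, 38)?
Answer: -26820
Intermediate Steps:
B(r, g) = g - 12*g*r (B(r, g) = -12*g*r + g = g - 12*g*r)
-866 + B(57, 38) = -866 + 38*(1 - 12*57) = -866 + 38*(1 - 684) = -866 + 38*(-683) = -866 - 25954 = -26820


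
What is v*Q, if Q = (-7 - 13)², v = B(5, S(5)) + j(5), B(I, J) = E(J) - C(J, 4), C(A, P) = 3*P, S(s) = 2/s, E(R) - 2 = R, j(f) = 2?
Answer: -3040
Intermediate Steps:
E(R) = 2 + R
B(I, J) = -10 + J (B(I, J) = (2 + J) - 3*4 = (2 + J) - 1*12 = (2 + J) - 12 = -10 + J)
v = -38/5 (v = (-10 + 2/5) + 2 = (-10 + 2*(⅕)) + 2 = (-10 + ⅖) + 2 = -48/5 + 2 = -38/5 ≈ -7.6000)
Q = 400 (Q = (-20)² = 400)
v*Q = -38/5*400 = -3040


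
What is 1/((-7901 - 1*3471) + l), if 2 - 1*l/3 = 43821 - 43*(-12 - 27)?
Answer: -1/147860 ≈ -6.7632e-6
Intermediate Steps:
l = -136488 (l = 6 - 3*(43821 - 43*(-12 - 27)) = 6 - 3*(43821 - 43*(-39)) = 6 - 3*(43821 - 1*(-1677)) = 6 - 3*(43821 + 1677) = 6 - 3*45498 = 6 - 136494 = -136488)
1/((-7901 - 1*3471) + l) = 1/((-7901 - 1*3471) - 136488) = 1/((-7901 - 3471) - 136488) = 1/(-11372 - 136488) = 1/(-147860) = -1/147860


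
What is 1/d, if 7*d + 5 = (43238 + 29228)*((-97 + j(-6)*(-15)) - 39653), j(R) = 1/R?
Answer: -7/2880342340 ≈ -2.4303e-9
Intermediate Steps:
d = -2880342340/7 (d = -5/7 + ((43238 + 29228)*((-97 - 15/(-6)) - 39653))/7 = -5/7 + (72466*((-97 - ⅙*(-15)) - 39653))/7 = -5/7 + (72466*((-97 + 5/2) - 39653))/7 = -5/7 + (72466*(-189/2 - 39653))/7 = -5/7 + (72466*(-79495/2))/7 = -5/7 + (⅐)*(-2880342335) = -5/7 - 2880342335/7 = -2880342340/7 ≈ -4.1148e+8)
1/d = 1/(-2880342340/7) = -7/2880342340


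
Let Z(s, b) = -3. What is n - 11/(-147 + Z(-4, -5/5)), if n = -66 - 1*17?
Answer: -12439/150 ≈ -82.927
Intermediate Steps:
n = -83 (n = -66 - 17 = -83)
n - 11/(-147 + Z(-4, -5/5)) = -83 - 11/(-147 - 3) = -83 - 11/(-150) = -83 - 11*(-1/150) = -83 + 11/150 = -12439/150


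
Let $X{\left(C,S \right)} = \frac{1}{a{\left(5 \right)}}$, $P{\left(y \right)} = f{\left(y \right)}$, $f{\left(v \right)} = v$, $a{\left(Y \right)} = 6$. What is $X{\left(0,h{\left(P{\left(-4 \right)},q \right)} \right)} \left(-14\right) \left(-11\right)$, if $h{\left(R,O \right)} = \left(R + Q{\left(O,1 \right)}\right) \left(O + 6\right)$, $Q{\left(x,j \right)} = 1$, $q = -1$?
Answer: $\frac{77}{3} \approx 25.667$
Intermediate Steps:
$P{\left(y \right)} = y$
$h{\left(R,O \right)} = \left(1 + R\right) \left(6 + O\right)$ ($h{\left(R,O \right)} = \left(R + 1\right) \left(O + 6\right) = \left(1 + R\right) \left(6 + O\right)$)
$X{\left(C,S \right)} = \frac{1}{6}$
$X{\left(0,h{\left(P{\left(-4 \right)},q \right)} \right)} \left(-14\right) \left(-11\right) = \frac{1}{6} \left(-14\right) \left(-11\right) = \left(- \frac{7}{3}\right) \left(-11\right) = \frac{77}{3}$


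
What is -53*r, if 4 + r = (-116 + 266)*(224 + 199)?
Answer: -3362638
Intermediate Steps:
r = 63446 (r = -4 + (-116 + 266)*(224 + 199) = -4 + 150*423 = -4 + 63450 = 63446)
-53*r = -53*63446 = -3362638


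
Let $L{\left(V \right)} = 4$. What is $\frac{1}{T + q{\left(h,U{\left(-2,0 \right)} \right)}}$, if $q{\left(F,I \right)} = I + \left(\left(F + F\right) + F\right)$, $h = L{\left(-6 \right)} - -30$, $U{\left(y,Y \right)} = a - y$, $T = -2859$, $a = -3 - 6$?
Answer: $- \frac{1}{2764} \approx -0.00036179$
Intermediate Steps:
$a = -9$ ($a = -3 - 6 = -9$)
$U{\left(y,Y \right)} = -9 - y$
$h = 34$ ($h = 4 - -30 = 4 + 30 = 34$)
$q{\left(F,I \right)} = I + 3 F$ ($q{\left(F,I \right)} = I + \left(2 F + F\right) = I + 3 F$)
$\frac{1}{T + q{\left(h,U{\left(-2,0 \right)} \right)}} = \frac{1}{-2859 + \left(\left(-9 - -2\right) + 3 \cdot 34\right)} = \frac{1}{-2859 + \left(\left(-9 + 2\right) + 102\right)} = \frac{1}{-2859 + \left(-7 + 102\right)} = \frac{1}{-2859 + 95} = \frac{1}{-2764} = - \frac{1}{2764}$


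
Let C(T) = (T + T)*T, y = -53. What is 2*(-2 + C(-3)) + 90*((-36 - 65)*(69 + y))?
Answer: -145408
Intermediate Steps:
C(T) = 2*T² (C(T) = (2*T)*T = 2*T²)
2*(-2 + C(-3)) + 90*((-36 - 65)*(69 + y)) = 2*(-2 + 2*(-3)²) + 90*((-36 - 65)*(69 - 53)) = 2*(-2 + 2*9) + 90*(-101*16) = 2*(-2 + 18) + 90*(-1616) = 2*16 - 145440 = 32 - 145440 = -145408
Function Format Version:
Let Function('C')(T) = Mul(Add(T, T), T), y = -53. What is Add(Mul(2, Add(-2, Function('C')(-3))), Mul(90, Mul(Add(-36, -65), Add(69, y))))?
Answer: -145408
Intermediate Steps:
Function('C')(T) = Mul(2, Pow(T, 2)) (Function('C')(T) = Mul(Mul(2, T), T) = Mul(2, Pow(T, 2)))
Add(Mul(2, Add(-2, Function('C')(-3))), Mul(90, Mul(Add(-36, -65), Add(69, y)))) = Add(Mul(2, Add(-2, Mul(2, Pow(-3, 2)))), Mul(90, Mul(Add(-36, -65), Add(69, -53)))) = Add(Mul(2, Add(-2, Mul(2, 9))), Mul(90, Mul(-101, 16))) = Add(Mul(2, Add(-2, 18)), Mul(90, -1616)) = Add(Mul(2, 16), -145440) = Add(32, -145440) = -145408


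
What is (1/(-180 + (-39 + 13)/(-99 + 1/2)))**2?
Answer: 38809/1253726464 ≈ 3.0955e-5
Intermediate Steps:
(1/(-180 + (-39 + 13)/(-99 + 1/2)))**2 = (1/(-180 - 26/(-99 + 1/2)))**2 = (1/(-180 - 26/(-197/2)))**2 = (1/(-180 - 26*(-2/197)))**2 = (1/(-180 + 52/197))**2 = (1/(-35408/197))**2 = (-197/35408)**2 = 38809/1253726464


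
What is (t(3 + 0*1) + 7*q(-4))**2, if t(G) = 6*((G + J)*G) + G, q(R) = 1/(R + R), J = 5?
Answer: 1366561/64 ≈ 21353.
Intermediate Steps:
q(R) = 1/(2*R)
t(G) = G + 6*G*(5 + G) (t(G) = 6*((G + 5)*G) + G = 6*((5 + G)*G) + G = 6*(G*(5 + G)) + G = 6*G*(5 + G) + G = G + 6*G*(5 + G))
(t(3 + 0*1) + 7*q(-4))**2 = ((3 + 0*1)*(31 + 6*(3 + 0*1)) + 7*((1/2)/(-4)))**2 = ((3 + 0)*(31 + 6*(3 + 0)) + 7*((1/2)*(-1/4)))**2 = (3*(31 + 6*3) + 7*(-1/8))**2 = (3*(31 + 18) - 7/8)**2 = (3*49 - 7/8)**2 = (147 - 7/8)**2 = (1169/8)**2 = 1366561/64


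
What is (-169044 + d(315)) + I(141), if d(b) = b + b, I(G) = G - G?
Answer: -168414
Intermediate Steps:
I(G) = 0
d(b) = 2*b
(-169044 + d(315)) + I(141) = (-169044 + 2*315) + 0 = (-169044 + 630) + 0 = -168414 + 0 = -168414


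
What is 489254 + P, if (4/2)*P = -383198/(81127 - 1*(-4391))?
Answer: 41839831973/85518 ≈ 4.8925e+5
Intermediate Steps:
P = -191599/85518 (P = (-383198/(81127 - 1*(-4391)))/2 = (-383198/(81127 + 4391))/2 = (-383198/85518)/2 = (-383198*1/85518)/2 = (1/2)*(-191599/42759) = -191599/85518 ≈ -2.2405)
489254 + P = 489254 - 191599/85518 = 41839831973/85518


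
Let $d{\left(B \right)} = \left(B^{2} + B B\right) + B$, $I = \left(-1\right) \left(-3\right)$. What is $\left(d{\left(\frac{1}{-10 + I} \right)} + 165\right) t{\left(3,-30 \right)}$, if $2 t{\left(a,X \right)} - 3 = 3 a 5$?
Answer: $\frac{193920}{49} \approx 3957.6$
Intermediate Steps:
$I = 3$
$d{\left(B \right)} = B + 2 B^{2}$ ($d{\left(B \right)} = \left(B^{2} + B^{2}\right) + B = 2 B^{2} + B = B + 2 B^{2}$)
$t{\left(a,X \right)} = \frac{3}{2} + \frac{15 a}{2}$ ($t{\left(a,X \right)} = \frac{3}{2} + \frac{3 a 5}{2} = \frac{3}{2} + \frac{15 a}{2}$)
$\left(d{\left(\frac{1}{-10 + I} \right)} + 165\right) t{\left(3,-30 \right)} = \left(\frac{1 + \frac{2}{-10 + 3}}{-10 + 3} + 165\right) \left(\frac{3}{2} + \frac{15}{2} \cdot 3\right) = \left(\frac{1 + \frac{2}{-7}}{-7} + 165\right) \left(\frac{3}{2} + \frac{45}{2}\right) = \left(- \frac{1 + 2 \left(- \frac{1}{7}\right)}{7} + 165\right) 24 = \left(- \frac{1 - \frac{2}{7}}{7} + 165\right) 24 = \left(\left(- \frac{1}{7}\right) \frac{5}{7} + 165\right) 24 = \left(- \frac{5}{49} + 165\right) 24 = \frac{8080}{49} \cdot 24 = \frac{193920}{49}$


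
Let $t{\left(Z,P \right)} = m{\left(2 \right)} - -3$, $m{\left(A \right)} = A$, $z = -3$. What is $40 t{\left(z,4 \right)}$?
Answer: $200$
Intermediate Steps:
$t{\left(Z,P \right)} = 5$ ($t{\left(Z,P \right)} = 2 - -3 = 2 + 3 = 5$)
$40 t{\left(z,4 \right)} = 40 \cdot 5 = 200$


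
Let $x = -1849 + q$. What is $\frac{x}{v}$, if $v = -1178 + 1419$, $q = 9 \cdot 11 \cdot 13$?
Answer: $- \frac{562}{241} \approx -2.332$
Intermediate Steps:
$q = 1287$ ($q = 99 \cdot 13 = 1287$)
$v = 241$
$x = -562$ ($x = -1849 + 1287 = -562$)
$\frac{x}{v} = - \frac{562}{241}$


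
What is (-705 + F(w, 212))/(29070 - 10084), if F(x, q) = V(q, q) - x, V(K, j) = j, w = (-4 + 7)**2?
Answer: -251/9493 ≈ -0.026441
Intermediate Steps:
w = 9 (w = 3**2 = 9)
F(x, q) = q - x
(-705 + F(w, 212))/(29070 - 10084) = (-705 + (212 - 1*9))/(29070 - 10084) = (-705 + (212 - 9))/18986 = (-705 + 203)*(1/18986) = -502*1/18986 = -251/9493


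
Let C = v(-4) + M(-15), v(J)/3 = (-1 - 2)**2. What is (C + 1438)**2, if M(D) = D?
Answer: 2102500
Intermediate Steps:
v(J) = 27 (v(J) = 3*(-1 - 2)**2 = 3*(-3)**2 = 3*9 = 27)
C = 12 (C = 27 - 15 = 12)
(C + 1438)**2 = (12 + 1438)**2 = 1450**2 = 2102500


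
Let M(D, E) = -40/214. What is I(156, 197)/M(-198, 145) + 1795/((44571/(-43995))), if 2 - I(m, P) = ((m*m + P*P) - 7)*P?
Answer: 4943110548279/74285 ≈ 6.6543e+7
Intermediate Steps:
M(D, E) = -20/107 (M(D, E) = -40*1/214 = -20/107)
I(m, P) = 2 - P*(-7 + P² + m²) (I(m, P) = 2 - ((m*m + P*P) - 7)*P = 2 - ((m² + P²) - 7)*P = 2 - ((P² + m²) - 7)*P = 2 - (-7 + P² + m²)*P = 2 - P*(-7 + P² + m²))
I(156, 197)/M(-198, 145) + 1795/((44571/(-43995))) = (2 - 1*197³ + 7*197 - 1*197*156²)/(-20/107) + 1795/((44571/(-43995))) = (2 - 1*7645373 + 1379 - 1*197*24336)*(-107/20) + 1795/((44571*(-1/43995))) = (2 - 7645373 + 1379 - 4794192)*(-107/20) + 1795/(-14857/14665) = -12438184*(-107/20) + 1795*(-14665/14857) = 332721422/5 - 26323675/14857 = 4943110548279/74285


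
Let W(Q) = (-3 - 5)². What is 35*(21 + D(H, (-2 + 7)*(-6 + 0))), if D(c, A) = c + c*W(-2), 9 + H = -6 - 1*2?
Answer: -37940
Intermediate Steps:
H = -17 (H = -9 + (-6 - 1*2) = -9 + (-6 - 2) = -9 - 8 = -17)
W(Q) = 64 (W(Q) = (-8)² = 64)
D(c, A) = 65*c (D(c, A) = c + c*64 = c + 64*c = 65*c)
35*(21 + D(H, (-2 + 7)*(-6 + 0))) = 35*(21 + 65*(-17)) = 35*(21 - 1105) = 35*(-1084) = -37940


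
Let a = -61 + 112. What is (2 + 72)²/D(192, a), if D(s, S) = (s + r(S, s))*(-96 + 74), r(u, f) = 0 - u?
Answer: -2738/1551 ≈ -1.7653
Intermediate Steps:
a = 51
r(u, f) = -u
D(s, S) = -22*s + 22*S (D(s, S) = (s - S)*(-96 + 74) = (s - S)*(-22) = -22*s + 22*S)
(2 + 72)²/D(192, a) = (2 + 72)²/(-22*192 + 22*51) = 74²/(-4224 + 1122) = 5476/(-3102) = 5476*(-1/3102) = -2738/1551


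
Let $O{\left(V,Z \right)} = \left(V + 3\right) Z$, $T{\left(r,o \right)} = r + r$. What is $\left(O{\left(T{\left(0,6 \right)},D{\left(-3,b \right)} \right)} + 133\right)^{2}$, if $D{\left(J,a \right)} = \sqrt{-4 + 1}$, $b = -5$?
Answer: $17662 + 798 i \sqrt{3} \approx 17662.0 + 1382.2 i$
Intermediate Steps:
$T{\left(r,o \right)} = 2 r$
$D{\left(J,a \right)} = i \sqrt{3}$ ($D{\left(J,a \right)} = \sqrt{-3} = i \sqrt{3}$)
$O{\left(V,Z \right)} = Z \left(3 + V\right)$ ($O{\left(V,Z \right)} = \left(3 + V\right) Z = Z \left(3 + V\right)$)
$\left(O{\left(T{\left(0,6 \right)},D{\left(-3,b \right)} \right)} + 133\right)^{2} = \left(i \sqrt{3} \left(3 + 2 \cdot 0\right) + 133\right)^{2} = \left(i \sqrt{3} \left(3 + 0\right) + 133\right)^{2} = \left(i \sqrt{3} \cdot 3 + 133\right)^{2} = \left(3 i \sqrt{3} + 133\right)^{2} = \left(133 + 3 i \sqrt{3}\right)^{2}$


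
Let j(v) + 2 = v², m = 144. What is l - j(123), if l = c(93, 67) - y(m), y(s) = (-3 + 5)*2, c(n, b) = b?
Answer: -15064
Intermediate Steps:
y(s) = 4 (y(s) = 2*2 = 4)
j(v) = -2 + v²
l = 63 (l = 67 - 1*4 = 67 - 4 = 63)
l - j(123) = 63 - (-2 + 123²) = 63 - (-2 + 15129) = 63 - 1*15127 = 63 - 15127 = -15064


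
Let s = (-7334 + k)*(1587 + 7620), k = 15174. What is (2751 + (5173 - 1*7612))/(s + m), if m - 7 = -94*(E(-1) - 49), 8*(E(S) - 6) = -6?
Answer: 624/144373999 ≈ 4.3221e-6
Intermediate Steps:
E(S) = 21/4 (E(S) = 6 + (1/8)*(-6) = 6 - 3/4 = 21/4)
m = 8239/2 (m = 7 - 94*(21/4 - 49) = 7 - 94*(-175/4) = 7 + 8225/2 = 8239/2 ≈ 4119.5)
s = 72182880 (s = (-7334 + 15174)*(1587 + 7620) = 7840*9207 = 72182880)
(2751 + (5173 - 1*7612))/(s + m) = (2751 + (5173 - 1*7612))/(72182880 + 8239/2) = (2751 + (5173 - 7612))/(144373999/2) = (2751 - 2439)*(2/144373999) = 312*(2/144373999) = 624/144373999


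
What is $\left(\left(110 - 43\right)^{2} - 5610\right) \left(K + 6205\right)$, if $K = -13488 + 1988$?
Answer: $5935695$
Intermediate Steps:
$K = -11500$
$\left(\left(110 - 43\right)^{2} - 5610\right) \left(K + 6205\right) = \left(\left(110 - 43\right)^{2} - 5610\right) \left(-11500 + 6205\right) = \left(67^{2} - 5610\right) \left(-5295\right) = \left(4489 - 5610\right) \left(-5295\right) = \left(-1121\right) \left(-5295\right) = 5935695$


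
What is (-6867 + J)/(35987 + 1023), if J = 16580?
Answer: 9713/37010 ≈ 0.26244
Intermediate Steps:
(-6867 + J)/(35987 + 1023) = (-6867 + 16580)/(35987 + 1023) = 9713/37010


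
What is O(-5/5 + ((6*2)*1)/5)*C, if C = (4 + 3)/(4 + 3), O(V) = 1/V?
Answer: 5/7 ≈ 0.71429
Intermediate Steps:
O(V) = 1/V
C = 1 (C = 7/7 = 7*(1/7) = 1)
O(-5/5 + ((6*2)*1)/5)*C = 1/(-5/5 + ((6*2)*1)/5) = 1/(-5*1/5 + (12*1)*(1/5)) = 1/(-1 + 12*(1/5)) = 1/(-1 + 12/5) = 1/(7/5) = (5/7)*1 = 5/7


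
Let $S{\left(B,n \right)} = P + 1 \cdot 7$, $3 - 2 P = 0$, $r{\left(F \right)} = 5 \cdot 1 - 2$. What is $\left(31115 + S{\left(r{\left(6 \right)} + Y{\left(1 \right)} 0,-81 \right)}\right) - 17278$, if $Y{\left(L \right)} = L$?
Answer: $\frac{27691}{2} \approx 13846.0$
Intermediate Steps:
$r{\left(F \right)} = 3$ ($r{\left(F \right)} = 5 - 2 = 3$)
$P = \frac{3}{2}$ ($P = \frac{3}{2} - 0 = \frac{3}{2} + 0 = \frac{3}{2} \approx 1.5$)
$S{\left(B,n \right)} = \frac{17}{2}$ ($S{\left(B,n \right)} = \frac{3}{2} + 1 \cdot 7 = \frac{3}{2} + 7 = \frac{17}{2}$)
$\left(31115 + S{\left(r{\left(6 \right)} + Y{\left(1 \right)} 0,-81 \right)}\right) - 17278 = \left(31115 + \frac{17}{2}\right) - 17278 = \frac{62247}{2} - 17278 = \frac{27691}{2}$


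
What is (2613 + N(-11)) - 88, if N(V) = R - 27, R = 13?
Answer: 2511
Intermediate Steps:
N(V) = -14 (N(V) = 13 - 27 = -14)
(2613 + N(-11)) - 88 = (2613 - 14) - 88 = 2599 - 88 = 2511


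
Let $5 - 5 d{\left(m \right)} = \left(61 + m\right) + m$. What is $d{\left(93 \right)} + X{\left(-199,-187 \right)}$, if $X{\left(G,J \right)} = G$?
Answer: $- \frac{1237}{5} \approx -247.4$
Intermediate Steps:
$d{\left(m \right)} = - \frac{56}{5} - \frac{2 m}{5}$ ($d{\left(m \right)} = 1 - \frac{\left(61 + m\right) + m}{5} = 1 - \frac{61 + 2 m}{5} = 1 - \left(\frac{61}{5} + \frac{2 m}{5}\right) = - \frac{56}{5} - \frac{2 m}{5}$)
$d{\left(93 \right)} + X{\left(-199,-187 \right)} = \left(- \frac{56}{5} - \frac{186}{5}\right) - 199 = - \frac{242}{5} - 199 = - \frac{1237}{5}$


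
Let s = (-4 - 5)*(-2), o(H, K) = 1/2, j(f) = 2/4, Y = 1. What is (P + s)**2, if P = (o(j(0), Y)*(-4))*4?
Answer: 100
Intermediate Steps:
j(f) = 1/2 (j(f) = 2*(1/4) = 1/2)
o(H, K) = 1/2
s = 18 (s = -9*(-2) = 18)
P = -8 (P = ((1/2)*(-4))*4 = -2*4 = -8)
(P + s)**2 = (-8 + 18)**2 = 10**2 = 100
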